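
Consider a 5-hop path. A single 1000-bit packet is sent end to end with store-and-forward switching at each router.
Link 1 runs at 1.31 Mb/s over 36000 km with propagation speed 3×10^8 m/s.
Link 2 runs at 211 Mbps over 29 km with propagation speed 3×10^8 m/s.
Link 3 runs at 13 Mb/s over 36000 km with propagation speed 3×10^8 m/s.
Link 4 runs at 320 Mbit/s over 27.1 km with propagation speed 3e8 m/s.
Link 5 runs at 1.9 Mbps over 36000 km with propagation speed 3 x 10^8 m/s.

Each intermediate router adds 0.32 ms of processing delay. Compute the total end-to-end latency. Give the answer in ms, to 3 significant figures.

363 ms

Transmission delays (L/R per hop): 0.763359, 0.00473934, 0.0769231, 0.003125, 0.526316 ms; sum = 1.37446 ms.
Propagation delays (d/s per hop): 120, 0.0966667, 120, 0.0903333, 120 ms; sum = 360.187 ms.
Processing at 4 router(s): 4 × 0.32 ms = 1.28 ms.
End-to-end = 363 ms.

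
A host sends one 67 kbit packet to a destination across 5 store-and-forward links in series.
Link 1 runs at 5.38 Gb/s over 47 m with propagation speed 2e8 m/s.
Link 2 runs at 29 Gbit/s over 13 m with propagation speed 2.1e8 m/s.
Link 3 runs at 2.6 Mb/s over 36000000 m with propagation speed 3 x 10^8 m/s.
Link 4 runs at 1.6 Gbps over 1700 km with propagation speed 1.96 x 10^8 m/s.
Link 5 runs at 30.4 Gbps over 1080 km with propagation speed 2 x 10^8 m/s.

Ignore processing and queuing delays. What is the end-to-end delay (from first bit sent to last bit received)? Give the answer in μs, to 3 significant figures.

160000 μs

L = 67000 bits.
Transmission delays (L/R per hop): 12.4535, 2.31034, 25769.2, 41.875, 2.20395 μs; sum = 25828.1 μs.
Propagation delays (d/s per hop): 0.235, 0.0619048, 120000, 8673.47, 5400 μs; sum = 134074 μs.
End-to-end = 160000 μs.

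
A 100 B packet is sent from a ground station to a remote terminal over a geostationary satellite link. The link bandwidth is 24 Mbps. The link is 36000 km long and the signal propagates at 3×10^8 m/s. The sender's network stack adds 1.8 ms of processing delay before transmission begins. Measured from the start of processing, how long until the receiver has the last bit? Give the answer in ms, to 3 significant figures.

122 ms

L = 100 × 8 = 800 bits.
Transmission delay = L/R = 800 / 24000000 = 0.0333333 ms.
Propagation delay = d/s = 36000000 m / 300000000 m/s = 120 ms.
Plus processing delay 1.8 ms = 1.8 ms.
Total = 122 ms.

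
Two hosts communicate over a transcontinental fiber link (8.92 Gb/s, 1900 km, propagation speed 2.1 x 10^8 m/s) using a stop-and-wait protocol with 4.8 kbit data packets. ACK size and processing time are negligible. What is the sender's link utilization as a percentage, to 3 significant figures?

0.00297 %

t_tx = L/R = 4800/8920000000 = 5.38117e-07 s.
t_prop = 1900000/210000000 = 0.00904762 s; RTT = 0.0180952 s.
Cycle = t_tx + RTT = 0.0180958 s.
Utilization = t_tx / cycle = 5.38117e-07/0.0180958 = 0.00297 %.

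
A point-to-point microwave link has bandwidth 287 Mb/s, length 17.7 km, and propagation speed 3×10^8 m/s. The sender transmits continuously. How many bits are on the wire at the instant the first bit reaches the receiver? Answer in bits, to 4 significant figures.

16930 bits

Propagation delay = 17700 / 300000000 = 5.9e-05 s.
BDP = R × t_prop = 287000000 × 5.9e-05 = 16933 bits.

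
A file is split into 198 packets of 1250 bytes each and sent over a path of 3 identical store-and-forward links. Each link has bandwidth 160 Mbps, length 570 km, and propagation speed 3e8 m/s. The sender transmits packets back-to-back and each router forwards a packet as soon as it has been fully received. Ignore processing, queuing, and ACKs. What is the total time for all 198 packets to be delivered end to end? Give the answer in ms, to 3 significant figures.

18.2 ms

Per-hop transmission t_tx = L/R = 10000/160000000 = 0.0625 ms.
Per-hop propagation t_prop = 570000/300000000 = 1.9 ms.
Pipeline fill: first packet needs 3·t_tx to clear all hops; remaining 197 packets each add one t_tx.
Total = (3+198-1)·t_tx + 3·t_prop = 200·0.0625 + 3·1.9 = 18.2 ms.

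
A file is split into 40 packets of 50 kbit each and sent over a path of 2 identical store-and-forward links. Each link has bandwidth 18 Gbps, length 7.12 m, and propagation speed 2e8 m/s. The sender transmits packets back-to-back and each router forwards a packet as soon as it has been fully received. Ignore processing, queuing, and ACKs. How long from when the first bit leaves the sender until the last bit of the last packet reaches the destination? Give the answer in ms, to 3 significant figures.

Per-hop transmission t_tx = L/R = 50000/18000000000 = 0.00277778 ms.
Per-hop propagation t_prop = 7.12/200000000 = 3.56e-05 ms.
Pipeline fill: first packet needs 2·t_tx to clear all hops; remaining 39 packets each add one t_tx.
Total = (2+40-1)·t_tx + 2·t_prop = 41·0.00277778 + 2·3.56e-05 = 0.114 ms.

0.114 ms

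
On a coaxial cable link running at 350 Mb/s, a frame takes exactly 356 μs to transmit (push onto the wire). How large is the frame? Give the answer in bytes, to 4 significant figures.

15580 bytes

L = R × t_tx = 350000000 b/s × 0.000356 s = 124600 bits.
In bytes: 124600 / 8 = 15580 bytes.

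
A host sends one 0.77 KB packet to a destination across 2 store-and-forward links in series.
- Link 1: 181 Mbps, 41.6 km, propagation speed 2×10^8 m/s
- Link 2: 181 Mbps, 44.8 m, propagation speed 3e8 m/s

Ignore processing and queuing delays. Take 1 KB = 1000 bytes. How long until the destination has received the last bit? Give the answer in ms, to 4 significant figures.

L = 6160 bits.
Transmission delay per hop = L/R = 6160/181000000 = 0.0340331 ms; 2 hops → 0.0680663 ms.
Propagation delays (d/s per hop): 0.208, 0.000149333 ms; sum = 0.208149 ms.
End-to-end = 0.2762 ms.

0.2762 ms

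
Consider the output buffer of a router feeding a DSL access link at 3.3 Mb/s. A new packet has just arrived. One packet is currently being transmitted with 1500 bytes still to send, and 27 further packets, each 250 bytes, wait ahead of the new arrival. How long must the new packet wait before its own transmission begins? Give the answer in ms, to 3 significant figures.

Each queued packet: L/R = 2000/3300000 = 0.606061 ms.
27 queued → 16.3636 ms.
Plus remaining 12000 bits of current packet: 3.63636 ms.
Queuing delay = 20.0 ms.

20.0 ms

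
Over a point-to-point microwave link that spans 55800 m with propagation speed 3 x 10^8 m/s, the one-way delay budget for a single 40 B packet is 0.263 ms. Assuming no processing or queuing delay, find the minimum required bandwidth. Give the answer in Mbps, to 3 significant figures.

L = 320 bits.
Propagation delay = 55800 / 300000000 = 0.186 ms.
Transmission budget = 0.263 − 0.186 = 0.077 ms.
R ≥ L / t_tx = 320 bits / 7.7e-05 s = 4.16 Mbps.

4.16 Mbps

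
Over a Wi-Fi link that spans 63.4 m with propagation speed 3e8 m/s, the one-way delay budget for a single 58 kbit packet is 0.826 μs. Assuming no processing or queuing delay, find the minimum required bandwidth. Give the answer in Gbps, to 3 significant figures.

94.4 Gbps

Propagation delay = 63.4 / 300000000 = 0.211333 μs.
Transmission budget = 0.826 − 0.211333 = 0.614667 μs.
R ≥ L / t_tx = 58000 bits / 6.14667e-07 s = 94.4 Gbps.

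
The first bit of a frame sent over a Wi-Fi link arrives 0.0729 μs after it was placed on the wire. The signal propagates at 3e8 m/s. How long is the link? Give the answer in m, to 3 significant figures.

d = s × t_prop = 300000000 × 7.29e-08 = 21.9 m.

21.9 m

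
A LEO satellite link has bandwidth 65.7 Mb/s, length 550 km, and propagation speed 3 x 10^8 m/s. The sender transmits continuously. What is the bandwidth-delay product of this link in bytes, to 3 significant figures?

15100 bytes

Propagation delay = 550000 / 300000000 = 0.00183333 s.
BDP = R × t_prop = 65700000 × 0.00183333 = 120450 bits.
In bytes: 120450/8 = 15100 bytes.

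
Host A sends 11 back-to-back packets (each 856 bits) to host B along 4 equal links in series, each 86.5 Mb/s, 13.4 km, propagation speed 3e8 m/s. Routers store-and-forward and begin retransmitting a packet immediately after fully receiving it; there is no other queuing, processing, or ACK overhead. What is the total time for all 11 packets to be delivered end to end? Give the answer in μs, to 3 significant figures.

Per-hop transmission t_tx = L/R = 856/86500000 = 9.89595 μs.
Per-hop propagation t_prop = 13400/300000000 = 44.6667 μs.
Pipeline fill: first packet needs 4·t_tx to clear all hops; remaining 10 packets each add one t_tx.
Total = (4+11-1)·t_tx + 4·t_prop = 14·9.89595 + 4·44.6667 = 317 μs.

317 μs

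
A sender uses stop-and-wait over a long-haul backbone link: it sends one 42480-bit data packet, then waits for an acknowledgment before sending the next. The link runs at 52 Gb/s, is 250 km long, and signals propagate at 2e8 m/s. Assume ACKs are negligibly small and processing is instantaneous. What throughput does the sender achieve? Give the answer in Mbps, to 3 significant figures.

17.0 Mbps

t_tx = L/R = 42480/52000000000 = 8.16923e-07 s.
t_prop = 250000/200000000 = 0.00125 s; RTT = 0.0025 s.
Cycle = t_tx + RTT = 0.00250082 s.
Throughput = L / cycle = 42480 / 0.00250082 = 17.0 Mbps.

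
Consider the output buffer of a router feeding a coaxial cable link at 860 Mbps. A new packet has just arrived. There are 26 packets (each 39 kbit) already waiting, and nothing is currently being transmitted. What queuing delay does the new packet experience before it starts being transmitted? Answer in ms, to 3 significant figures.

1.18 ms

Each queued packet: L/R = 39000/860000000 = 0.0453488 ms.
26 queued → 1.17907 ms.
Queuing delay = 1.18 ms.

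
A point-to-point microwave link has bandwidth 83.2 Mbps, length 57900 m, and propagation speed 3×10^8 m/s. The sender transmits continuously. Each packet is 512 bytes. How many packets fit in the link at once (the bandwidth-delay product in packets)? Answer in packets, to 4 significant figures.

Propagation delay = 57900 / 300000000 = 0.000193 s.
BDP = R × t_prop = 83200000 × 0.000193 = 16057.6 bits.
In packets of 4096 bits: 3.920 packets.

3.920 packets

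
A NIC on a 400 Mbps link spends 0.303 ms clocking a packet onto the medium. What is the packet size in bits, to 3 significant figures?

121000 bits

L = R × t_tx = 400000000 b/s × 0.000303 s = 121200 bits.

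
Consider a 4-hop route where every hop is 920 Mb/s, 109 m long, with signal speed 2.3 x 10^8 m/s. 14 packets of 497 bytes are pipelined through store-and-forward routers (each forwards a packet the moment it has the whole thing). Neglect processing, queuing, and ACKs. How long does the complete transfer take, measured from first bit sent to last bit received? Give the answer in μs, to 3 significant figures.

Per-hop transmission t_tx = L/R = 3976/920000000 = 4.32174 μs.
Per-hop propagation t_prop = 109/2.3e+08 = 0.473913 μs.
Pipeline fill: first packet needs 4·t_tx to clear all hops; remaining 13 packets each add one t_tx.
Total = (4+14-1)·t_tx + 4·t_prop = 17·4.32174 + 4·0.473913 = 75.4 μs.

75.4 μs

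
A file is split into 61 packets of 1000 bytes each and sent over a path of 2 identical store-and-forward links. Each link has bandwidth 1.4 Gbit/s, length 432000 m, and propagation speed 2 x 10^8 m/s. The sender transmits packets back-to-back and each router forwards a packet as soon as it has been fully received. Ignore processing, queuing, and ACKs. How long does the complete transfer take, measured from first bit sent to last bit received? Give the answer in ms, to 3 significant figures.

Per-hop transmission t_tx = L/R = 8000/1400000000 = 0.00571429 ms.
Per-hop propagation t_prop = 432000/200000000 = 2.16 ms.
Pipeline fill: first packet needs 2·t_tx to clear all hops; remaining 60 packets each add one t_tx.
Total = (2+61-1)·t_tx + 2·t_prop = 62·0.00571429 + 2·2.16 = 4.67 ms.

4.67 ms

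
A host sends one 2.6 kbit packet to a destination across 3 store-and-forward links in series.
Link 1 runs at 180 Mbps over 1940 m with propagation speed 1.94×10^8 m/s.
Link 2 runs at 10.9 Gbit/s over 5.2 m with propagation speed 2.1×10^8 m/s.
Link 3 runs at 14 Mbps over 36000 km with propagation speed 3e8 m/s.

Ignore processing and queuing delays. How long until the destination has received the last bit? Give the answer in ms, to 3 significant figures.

120 ms

L = 2600 bits.
Transmission delays (L/R per hop): 0.0144444, 0.000238532, 0.185714 ms; sum = 0.200397 ms.
Propagation delays (d/s per hop): 0.01, 2.47619e-05, 120 ms; sum = 120.01 ms.
End-to-end = 120 ms.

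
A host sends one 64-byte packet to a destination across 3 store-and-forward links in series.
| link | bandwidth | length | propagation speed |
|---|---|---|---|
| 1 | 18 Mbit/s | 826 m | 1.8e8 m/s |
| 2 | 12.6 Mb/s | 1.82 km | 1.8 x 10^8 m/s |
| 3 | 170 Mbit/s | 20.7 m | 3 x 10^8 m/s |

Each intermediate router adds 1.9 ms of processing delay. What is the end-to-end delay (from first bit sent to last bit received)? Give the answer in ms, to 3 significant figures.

L = 64 × 8 = 512 bits.
Transmission delays (L/R per hop): 0.0284444, 0.0406349, 0.00301176 ms; sum = 0.0720911 ms.
Propagation delays (d/s per hop): 0.00458889, 0.0101111, 6.9e-05 ms; sum = 0.014769 ms.
Processing at 2 router(s): 2 × 1.9 ms = 3.8 ms.
End-to-end = 3.89 ms.

3.89 ms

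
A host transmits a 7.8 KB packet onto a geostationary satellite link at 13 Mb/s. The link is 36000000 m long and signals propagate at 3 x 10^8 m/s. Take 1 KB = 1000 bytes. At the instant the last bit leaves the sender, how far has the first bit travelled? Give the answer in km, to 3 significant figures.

1440 km

t_tx = L/R = 62400/13000000 = 0.0048 s.
Distance = s × t_tx = 300000000 × 0.0048 = 1440 km.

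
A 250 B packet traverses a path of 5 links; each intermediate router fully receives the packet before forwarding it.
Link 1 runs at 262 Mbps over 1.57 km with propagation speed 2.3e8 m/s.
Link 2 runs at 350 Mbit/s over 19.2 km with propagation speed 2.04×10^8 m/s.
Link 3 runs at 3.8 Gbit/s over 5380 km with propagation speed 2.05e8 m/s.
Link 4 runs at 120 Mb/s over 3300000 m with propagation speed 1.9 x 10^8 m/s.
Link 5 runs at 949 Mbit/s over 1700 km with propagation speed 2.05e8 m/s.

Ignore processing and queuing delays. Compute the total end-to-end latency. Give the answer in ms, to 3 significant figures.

L = 250 × 8 = 2000 bits.
Transmission delays (L/R per hop): 0.00763359, 0.00571429, 0.000526316, 0.0166667, 0.00210748 ms; sum = 0.0326483 ms.
Propagation delays (d/s per hop): 0.00682609, 0.0941176, 26.2439, 17.3684, 8.29268 ms; sum = 52.006 ms.
End-to-end = 52.0 ms.

52.0 ms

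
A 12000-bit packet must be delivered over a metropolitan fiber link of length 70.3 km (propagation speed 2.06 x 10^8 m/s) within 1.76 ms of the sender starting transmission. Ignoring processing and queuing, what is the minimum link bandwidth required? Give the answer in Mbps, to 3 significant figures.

Propagation delay = 70300 / 206000000 = 0.341262 ms.
Transmission budget = 1.76 − 0.341262 = 1.41874 ms.
R ≥ L / t_tx = 12000 bits / 0.00141874 s = 8.46 Mbps.

8.46 Mbps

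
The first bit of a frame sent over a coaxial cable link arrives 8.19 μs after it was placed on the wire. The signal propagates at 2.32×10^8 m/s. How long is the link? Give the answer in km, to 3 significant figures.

d = s × t_prop = 2.32e+08 × 8.19e-06 = 1.90 km.

1.90 km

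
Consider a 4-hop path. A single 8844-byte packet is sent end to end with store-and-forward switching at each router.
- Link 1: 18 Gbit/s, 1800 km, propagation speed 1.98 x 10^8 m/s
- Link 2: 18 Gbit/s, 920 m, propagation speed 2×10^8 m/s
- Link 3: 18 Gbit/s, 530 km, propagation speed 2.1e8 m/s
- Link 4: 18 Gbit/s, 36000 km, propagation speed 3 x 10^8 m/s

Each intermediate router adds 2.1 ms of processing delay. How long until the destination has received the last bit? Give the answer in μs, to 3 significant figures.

138000 μs

L = 8844 × 8 = 70752 bits.
Transmission delay per hop = L/R = 70752/18000000000 = 3.93067 μs; 4 hops → 15.7227 μs.
Propagation delays (d/s per hop): 9090.91, 4.6, 2523.81, 120000 μs; sum = 131619 μs.
Processing at 3 router(s): 3 × 2.1 ms = 6300 μs.
End-to-end = 138000 μs.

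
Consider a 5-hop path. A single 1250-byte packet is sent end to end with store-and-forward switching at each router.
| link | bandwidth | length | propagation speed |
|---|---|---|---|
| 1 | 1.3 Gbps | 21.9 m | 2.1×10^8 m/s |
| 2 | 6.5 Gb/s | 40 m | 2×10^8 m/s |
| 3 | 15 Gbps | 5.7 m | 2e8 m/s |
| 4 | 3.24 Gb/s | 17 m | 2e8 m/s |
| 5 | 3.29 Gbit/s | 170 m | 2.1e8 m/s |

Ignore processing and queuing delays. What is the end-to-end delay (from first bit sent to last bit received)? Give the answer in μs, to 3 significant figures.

17.3 μs

L = 1250 × 8 = 10000 bits.
Transmission delays (L/R per hop): 7.69231, 1.53846, 0.666667, 3.08642, 3.03951 μs; sum = 16.0234 μs.
Propagation delays (d/s per hop): 0.104286, 0.2, 0.0285, 0.085, 0.809524 μs; sum = 1.22731 μs.
End-to-end = 17.3 μs.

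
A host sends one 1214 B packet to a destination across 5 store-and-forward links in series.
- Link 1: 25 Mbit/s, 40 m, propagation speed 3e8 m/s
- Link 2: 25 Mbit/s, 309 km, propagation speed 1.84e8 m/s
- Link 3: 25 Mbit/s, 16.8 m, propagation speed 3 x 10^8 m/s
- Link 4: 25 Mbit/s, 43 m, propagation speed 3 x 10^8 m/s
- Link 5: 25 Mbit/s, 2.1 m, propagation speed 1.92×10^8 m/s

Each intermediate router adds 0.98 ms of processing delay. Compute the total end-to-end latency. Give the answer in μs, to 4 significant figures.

L = 1214 × 8 = 9712 bits.
Transmission delay per hop = L/R = 9712/25000000 = 388.48 μs; 5 hops → 1942.4 μs.
Propagation delays (d/s per hop): 0.133333, 1679.35, 0.056, 0.143333, 0.0109375 μs; sum = 1679.69 μs.
Processing at 4 router(s): 4 × 0.98 ms = 3920 μs.
End-to-end = 7542 μs.

7542 μs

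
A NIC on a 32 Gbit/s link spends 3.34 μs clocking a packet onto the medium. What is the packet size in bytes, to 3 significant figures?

L = R × t_tx = 32000000000 b/s × 3.34e-06 s = 106880 bits.
In bytes: 106880 / 8 = 13400 bytes.

13400 bytes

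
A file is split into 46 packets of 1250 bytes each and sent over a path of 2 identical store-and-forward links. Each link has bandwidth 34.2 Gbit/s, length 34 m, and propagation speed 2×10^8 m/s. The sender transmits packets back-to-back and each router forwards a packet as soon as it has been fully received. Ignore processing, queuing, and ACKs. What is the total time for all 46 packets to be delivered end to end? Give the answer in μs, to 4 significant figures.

Per-hop transmission t_tx = L/R = 10000/3.42e+10 = 0.292398 μs.
Per-hop propagation t_prop = 34/200000000 = 0.17 μs.
Pipeline fill: first packet needs 2·t_tx to clear all hops; remaining 45 packets each add one t_tx.
Total = (2+46-1)·t_tx + 2·t_prop = 47·0.292398 + 2·0.17 = 14.08 μs.

14.08 μs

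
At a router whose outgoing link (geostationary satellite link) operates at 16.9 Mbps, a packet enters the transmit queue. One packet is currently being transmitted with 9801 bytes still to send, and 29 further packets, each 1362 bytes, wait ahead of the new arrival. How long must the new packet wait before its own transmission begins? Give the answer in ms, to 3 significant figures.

23.3 ms

Each queued packet: L/R = 10896/16900000 = 0.644734 ms.
29 queued → 18.6973 ms.
Plus remaining 78408 bits of current packet: 4.63953 ms.
Queuing delay = 23.3 ms.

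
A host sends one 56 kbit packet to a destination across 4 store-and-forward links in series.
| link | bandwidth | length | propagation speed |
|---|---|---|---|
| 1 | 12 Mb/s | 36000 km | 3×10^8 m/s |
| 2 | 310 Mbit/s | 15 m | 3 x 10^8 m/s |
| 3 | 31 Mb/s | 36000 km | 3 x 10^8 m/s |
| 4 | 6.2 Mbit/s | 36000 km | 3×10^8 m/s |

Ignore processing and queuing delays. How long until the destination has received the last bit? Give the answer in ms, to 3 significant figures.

376 ms

L = 56000 bits.
Transmission delays (L/R per hop): 4.66667, 0.180645, 1.80645, 9.03226 ms; sum = 15.686 ms.
Propagation delays (d/s per hop): 120, 5e-05, 120, 120 ms; sum = 360 ms.
End-to-end = 376 ms.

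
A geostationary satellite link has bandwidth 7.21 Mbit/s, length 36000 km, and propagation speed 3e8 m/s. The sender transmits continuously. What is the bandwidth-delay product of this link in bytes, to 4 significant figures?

108200 bytes

Propagation delay = 36000000 / 300000000 = 0.12 s.
BDP = R × t_prop = 7210000 × 0.12 = 865200 bits.
In bytes: 865200/8 = 108200 bytes.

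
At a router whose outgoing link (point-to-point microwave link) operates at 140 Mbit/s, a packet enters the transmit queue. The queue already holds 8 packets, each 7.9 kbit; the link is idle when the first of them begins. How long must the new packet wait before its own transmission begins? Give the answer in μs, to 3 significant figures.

Each queued packet: L/R = 7900/140000000 = 56.4286 μs.
8 queued → 451.429 μs.
Queuing delay = 451 μs.

451 μs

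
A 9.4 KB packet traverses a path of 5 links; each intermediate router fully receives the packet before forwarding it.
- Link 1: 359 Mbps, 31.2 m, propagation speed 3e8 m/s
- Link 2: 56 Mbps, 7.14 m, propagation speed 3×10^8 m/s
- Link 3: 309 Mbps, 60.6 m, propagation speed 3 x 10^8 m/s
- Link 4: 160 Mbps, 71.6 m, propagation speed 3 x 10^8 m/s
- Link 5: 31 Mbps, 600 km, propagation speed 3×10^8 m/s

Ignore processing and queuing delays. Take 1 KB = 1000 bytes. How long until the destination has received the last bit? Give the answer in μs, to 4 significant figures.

L = 75200 bits.
Transmission delays (L/R per hop): 209.471, 1342.86, 243.366, 470, 2425.81 μs; sum = 4691.5 μs.
Propagation delays (d/s per hop): 0.104, 0.0238, 0.202, 0.238667, 2000 μs; sum = 2000.57 μs.
End-to-end = 6692 μs.

6692 μs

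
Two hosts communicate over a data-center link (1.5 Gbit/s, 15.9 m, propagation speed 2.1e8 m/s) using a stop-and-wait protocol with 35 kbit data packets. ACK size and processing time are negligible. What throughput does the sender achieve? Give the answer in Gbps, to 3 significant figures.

1.49 Gbps

t_tx = L/R = 35000/1500000000 = 2.33333e-05 s.
t_prop = 15.9/210000000 = 7.57143e-08 s; RTT = 1.51429e-07 s.
Cycle = t_tx + RTT = 2.34848e-05 s.
Throughput = L / cycle = 35000 / 2.34848e-05 = 1.49 Gbps.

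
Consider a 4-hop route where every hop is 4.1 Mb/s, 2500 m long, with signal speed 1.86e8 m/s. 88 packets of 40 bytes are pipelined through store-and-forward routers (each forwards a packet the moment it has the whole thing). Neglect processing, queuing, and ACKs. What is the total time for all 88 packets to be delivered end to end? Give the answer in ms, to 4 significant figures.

7.156 ms

Per-hop transmission t_tx = L/R = 320/4.1e+06 = 0.0780488 ms.
Per-hop propagation t_prop = 2500/186000000 = 0.0134409 ms.
Pipeline fill: first packet needs 4·t_tx to clear all hops; remaining 87 packets each add one t_tx.
Total = (4+88-1)·t_tx + 4·t_prop = 91·0.0780488 + 4·0.0134409 = 7.156 ms.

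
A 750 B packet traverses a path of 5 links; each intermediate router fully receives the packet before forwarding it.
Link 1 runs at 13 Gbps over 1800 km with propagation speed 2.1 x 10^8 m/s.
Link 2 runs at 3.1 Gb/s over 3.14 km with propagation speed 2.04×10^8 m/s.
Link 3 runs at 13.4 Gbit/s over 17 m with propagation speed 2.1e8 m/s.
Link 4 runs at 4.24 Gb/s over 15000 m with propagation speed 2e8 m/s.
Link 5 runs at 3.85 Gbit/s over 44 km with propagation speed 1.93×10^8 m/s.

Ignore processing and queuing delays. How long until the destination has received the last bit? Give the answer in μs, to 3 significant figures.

L = 750 × 8 = 6000 bits.
Transmission delays (L/R per hop): 0.461538, 1.93548, 0.447761, 1.41509, 1.55844 μs; sum = 5.81832 μs.
Propagation delays (d/s per hop): 8571.43, 15.3922, 0.0809524, 75, 227.979 μs; sum = 8889.88 μs.
End-to-end = 8900 μs.

8900 μs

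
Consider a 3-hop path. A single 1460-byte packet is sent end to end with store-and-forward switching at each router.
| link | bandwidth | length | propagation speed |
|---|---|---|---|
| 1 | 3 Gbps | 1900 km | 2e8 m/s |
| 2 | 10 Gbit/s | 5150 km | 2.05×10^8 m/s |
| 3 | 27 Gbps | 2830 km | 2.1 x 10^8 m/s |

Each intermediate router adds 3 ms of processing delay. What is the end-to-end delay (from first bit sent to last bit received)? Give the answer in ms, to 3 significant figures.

54.1 ms

L = 1460 × 8 = 11680 bits.
Transmission delays (L/R per hop): 0.00389333, 0.001168, 0.000432593 ms; sum = 0.00549393 ms.
Propagation delays (d/s per hop): 9.5, 25.122, 13.4762 ms; sum = 48.0981 ms.
Processing at 2 router(s): 2 × 3 ms = 6 ms.
End-to-end = 54.1 ms.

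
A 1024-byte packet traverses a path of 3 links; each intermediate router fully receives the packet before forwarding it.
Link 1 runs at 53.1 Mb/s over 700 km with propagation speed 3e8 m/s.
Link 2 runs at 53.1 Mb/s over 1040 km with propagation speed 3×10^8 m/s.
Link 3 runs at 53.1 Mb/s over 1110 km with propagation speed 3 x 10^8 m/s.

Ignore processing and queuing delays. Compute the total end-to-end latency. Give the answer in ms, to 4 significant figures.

L = 1024 × 8 = 8192 bits.
Transmission delay per hop = L/R = 8192/53100000 = 0.154275 ms; 3 hops → 0.462825 ms.
Propagation delays (d/s per hop): 2.33333, 3.46667, 3.7 ms; sum = 9.5 ms.
End-to-end = 9.963 ms.

9.963 ms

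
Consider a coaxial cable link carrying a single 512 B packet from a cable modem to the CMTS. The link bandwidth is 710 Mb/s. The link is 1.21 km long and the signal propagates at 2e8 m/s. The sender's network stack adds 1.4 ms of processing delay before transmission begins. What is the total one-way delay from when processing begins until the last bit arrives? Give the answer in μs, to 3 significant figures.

L = 512 × 8 = 4096 bits.
Transmission delay = L/R = 4096 / 710000000 = 5.76901 μs.
Propagation delay = d/s = 1210 m / 200000000 m/s = 6.05 μs.
Plus processing delay 1.4 ms = 1400 μs.
Total = 1410 μs.

1410 μs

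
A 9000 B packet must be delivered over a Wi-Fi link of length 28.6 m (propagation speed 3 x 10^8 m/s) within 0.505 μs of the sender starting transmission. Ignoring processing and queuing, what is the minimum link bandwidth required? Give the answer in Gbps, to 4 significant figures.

L = 72000 bits.
Propagation delay = 28.6 / 300000000 = 0.0953333 μs.
Transmission budget = 0.505 − 0.0953333 = 0.409667 μs.
R ≥ L / t_tx = 72000 bits / 4.09667e-07 s = 175.8 Gbps.

175.8 Gbps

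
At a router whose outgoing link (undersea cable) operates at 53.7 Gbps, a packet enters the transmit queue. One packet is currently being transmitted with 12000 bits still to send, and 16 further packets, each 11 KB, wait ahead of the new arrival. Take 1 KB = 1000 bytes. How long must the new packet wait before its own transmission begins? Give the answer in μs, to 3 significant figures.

26.4 μs

Each queued packet: L/R = 88000/53700000000 = 1.63873 μs.
16 queued → 26.2197 μs.
Plus remaining 12000 bits of current packet: 0.223464 μs.
Queuing delay = 26.4 μs.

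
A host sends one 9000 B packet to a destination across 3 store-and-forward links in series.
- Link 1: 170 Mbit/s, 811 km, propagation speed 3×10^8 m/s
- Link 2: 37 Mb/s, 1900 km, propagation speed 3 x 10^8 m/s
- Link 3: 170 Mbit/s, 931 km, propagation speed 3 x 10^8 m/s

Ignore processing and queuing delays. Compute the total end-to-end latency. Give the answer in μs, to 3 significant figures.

14900 μs

L = 9000 × 8 = 72000 bits.
Transmission delays (L/R per hop): 423.529, 1945.95, 423.529 μs; sum = 2793 μs.
Propagation delays (d/s per hop): 2703.33, 6333.33, 3103.33 μs; sum = 12140 μs.
End-to-end = 14900 μs.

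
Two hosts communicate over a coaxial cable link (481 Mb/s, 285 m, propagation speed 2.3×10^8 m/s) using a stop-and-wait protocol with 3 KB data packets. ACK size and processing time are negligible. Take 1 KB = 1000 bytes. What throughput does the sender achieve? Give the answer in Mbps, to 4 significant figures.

458.2 Mbps

t_tx = L/R = 24000/481000000 = 4.9896e-05 s.
t_prop = 285/2.3e+08 = 1.23913e-06 s; RTT = 2.47826e-06 s.
Cycle = t_tx + RTT = 5.23743e-05 s.
Throughput = L / cycle = 24000 / 5.23743e-05 = 458.2 Mbps.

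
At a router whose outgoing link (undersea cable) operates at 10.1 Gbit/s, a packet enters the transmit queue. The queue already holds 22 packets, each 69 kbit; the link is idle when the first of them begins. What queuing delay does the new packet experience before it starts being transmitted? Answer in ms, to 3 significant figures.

0.150 ms

Each queued packet: L/R = 69000/10100000000 = 0.00683168 ms.
22 queued → 0.150297 ms.
Queuing delay = 0.150 ms.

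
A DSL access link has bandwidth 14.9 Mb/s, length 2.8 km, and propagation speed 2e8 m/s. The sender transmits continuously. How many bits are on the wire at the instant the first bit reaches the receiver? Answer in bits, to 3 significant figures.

Propagation delay = 2800 / 200000000 = 1.4e-05 s.
BDP = R × t_prop = 14900000 × 1.4e-05 = 208.6 bits.

209 bits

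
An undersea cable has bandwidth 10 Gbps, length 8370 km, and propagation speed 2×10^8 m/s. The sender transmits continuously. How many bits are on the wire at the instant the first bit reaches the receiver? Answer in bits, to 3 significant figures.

419000000 bits

Propagation delay = 8370000 / 200000000 = 0.04185 s.
BDP = R × t_prop = 10000000000 × 0.04185 = 418500000 bits.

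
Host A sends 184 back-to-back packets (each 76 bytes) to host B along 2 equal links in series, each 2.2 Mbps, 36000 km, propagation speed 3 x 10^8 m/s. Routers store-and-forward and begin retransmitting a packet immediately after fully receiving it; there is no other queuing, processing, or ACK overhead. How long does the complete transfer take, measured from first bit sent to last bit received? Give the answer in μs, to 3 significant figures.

291000 μs

Per-hop transmission t_tx = L/R = 608/2200000 = 276.364 μs.
Per-hop propagation t_prop = 36000000/300000000 = 120000 μs.
Pipeline fill: first packet needs 2·t_tx to clear all hops; remaining 183 packets each add one t_tx.
Total = (2+184-1)·t_tx + 2·t_prop = 185·276.364 + 2·120000 = 291000 μs.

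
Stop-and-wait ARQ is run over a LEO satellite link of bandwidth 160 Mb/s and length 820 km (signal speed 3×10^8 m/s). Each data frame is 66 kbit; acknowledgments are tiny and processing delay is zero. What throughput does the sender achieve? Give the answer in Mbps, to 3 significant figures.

t_tx = L/R = 66000/160000000 = 0.0004125 s.
t_prop = 820000/300000000 = 0.00273333 s; RTT = 0.00546667 s.
Cycle = t_tx + RTT = 0.00587917 s.
Throughput = L / cycle = 66000 / 0.00587917 = 11.2 Mbps.

11.2 Mbps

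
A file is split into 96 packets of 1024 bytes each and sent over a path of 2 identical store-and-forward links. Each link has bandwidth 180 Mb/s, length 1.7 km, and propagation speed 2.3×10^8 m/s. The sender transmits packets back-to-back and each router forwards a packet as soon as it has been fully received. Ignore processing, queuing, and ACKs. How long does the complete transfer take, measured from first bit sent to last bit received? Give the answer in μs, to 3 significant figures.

4430 μs

Per-hop transmission t_tx = L/R = 8192/180000000 = 45.5111 μs.
Per-hop propagation t_prop = 1700/2.3e+08 = 7.3913 μs.
Pipeline fill: first packet needs 2·t_tx to clear all hops; remaining 95 packets each add one t_tx.
Total = (2+96-1)·t_tx + 2·t_prop = 97·45.5111 + 2·7.3913 = 4430 μs.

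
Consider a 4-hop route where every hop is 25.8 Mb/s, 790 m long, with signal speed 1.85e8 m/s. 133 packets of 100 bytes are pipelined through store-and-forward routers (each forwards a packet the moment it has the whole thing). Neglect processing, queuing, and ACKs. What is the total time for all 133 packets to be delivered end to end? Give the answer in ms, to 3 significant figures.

Per-hop transmission t_tx = L/R = 800/25800000 = 0.0310078 ms.
Per-hop propagation t_prop = 790/185000000 = 0.00427027 ms.
Pipeline fill: first packet needs 4·t_tx to clear all hops; remaining 132 packets each add one t_tx.
Total = (4+133-1)·t_tx + 4·t_prop = 136·0.0310078 + 4·0.00427027 = 4.23 ms.

4.23 ms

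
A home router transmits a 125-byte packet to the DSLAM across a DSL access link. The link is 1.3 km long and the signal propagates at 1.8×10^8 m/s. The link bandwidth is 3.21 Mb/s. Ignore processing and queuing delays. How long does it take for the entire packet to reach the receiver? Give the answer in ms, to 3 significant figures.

L = 125 × 8 = 1000 bits.
Transmission delay = L/R = 1000 / 3210000 = 0.311526 ms.
Propagation delay = d/s = 1300 m / 180000000 m/s = 0.00722222 ms.
Total = 0.319 ms.

0.319 ms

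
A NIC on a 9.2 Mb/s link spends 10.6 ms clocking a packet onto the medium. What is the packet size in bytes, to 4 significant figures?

12190 bytes

L = R × t_tx = 9200000 b/s × 0.0106 s = 97520 bits.
In bytes: 97520 / 8 = 12190 bytes.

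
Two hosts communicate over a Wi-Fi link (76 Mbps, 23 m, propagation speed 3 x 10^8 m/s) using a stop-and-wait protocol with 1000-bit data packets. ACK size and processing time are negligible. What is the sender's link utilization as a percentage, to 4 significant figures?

t_tx = L/R = 1000/76000000 = 1.31579e-05 s.
t_prop = 23/300000000 = 7.66667e-08 s; RTT = 1.53333e-07 s.
Cycle = t_tx + RTT = 1.33112e-05 s.
Utilization = t_tx / cycle = 1.31579e-05/1.33112e-05 = 98.85 %.

98.85 %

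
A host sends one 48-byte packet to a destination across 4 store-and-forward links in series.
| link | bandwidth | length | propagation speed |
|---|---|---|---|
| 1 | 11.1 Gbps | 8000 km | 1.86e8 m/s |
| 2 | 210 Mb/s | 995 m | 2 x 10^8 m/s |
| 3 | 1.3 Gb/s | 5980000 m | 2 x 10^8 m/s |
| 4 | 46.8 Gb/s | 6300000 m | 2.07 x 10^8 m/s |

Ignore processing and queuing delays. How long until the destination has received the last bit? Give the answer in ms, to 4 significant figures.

103.4 ms

L = 48 × 8 = 384 bits.
Transmission delays (L/R per hop): 3.45946e-05, 0.00182857, 0.000295385, 8.20513e-06 ms; sum = 0.00216676 ms.
Propagation delays (d/s per hop): 43.0108, 0.004975, 29.9, 30.4348 ms; sum = 103.351 ms.
End-to-end = 103.4 ms.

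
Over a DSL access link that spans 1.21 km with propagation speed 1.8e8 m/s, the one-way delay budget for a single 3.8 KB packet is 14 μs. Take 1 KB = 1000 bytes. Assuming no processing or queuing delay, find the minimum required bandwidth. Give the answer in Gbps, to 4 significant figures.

4.177 Gbps

L = 30400 bits.
Propagation delay = 1210 / 180000000 = 6.72222 μs.
Transmission budget = 14 − 6.72222 = 7.27778 μs.
R ≥ L / t_tx = 30400 bits / 7.27778e-06 s = 4.177 Gbps.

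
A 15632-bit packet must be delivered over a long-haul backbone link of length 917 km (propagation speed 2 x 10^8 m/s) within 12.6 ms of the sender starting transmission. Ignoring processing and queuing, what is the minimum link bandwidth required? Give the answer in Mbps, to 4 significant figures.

Propagation delay = 917000 / 200000000 = 4.585 ms.
Transmission budget = 12.6 − 4.585 = 8.015 ms.
R ≥ L / t_tx = 15632 bits / 0.008015 s = 1.950 Mbps.

1.950 Mbps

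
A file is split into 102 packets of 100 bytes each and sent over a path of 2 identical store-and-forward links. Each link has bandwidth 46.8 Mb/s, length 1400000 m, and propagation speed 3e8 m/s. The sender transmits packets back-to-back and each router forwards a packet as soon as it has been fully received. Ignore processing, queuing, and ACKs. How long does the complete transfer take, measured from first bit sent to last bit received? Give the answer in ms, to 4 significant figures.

Per-hop transmission t_tx = L/R = 800/46800000 = 0.017094 ms.
Per-hop propagation t_prop = 1400000/300000000 = 4.66667 ms.
Pipeline fill: first packet needs 2·t_tx to clear all hops; remaining 101 packets each add one t_tx.
Total = (2+102-1)·t_tx + 2·t_prop = 103·0.017094 + 2·4.66667 = 11.09 ms.

11.09 ms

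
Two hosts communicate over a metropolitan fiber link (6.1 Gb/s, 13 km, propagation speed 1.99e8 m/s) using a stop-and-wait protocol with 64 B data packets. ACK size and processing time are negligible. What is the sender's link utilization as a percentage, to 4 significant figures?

t_tx = L/R = 512/6100000000 = 8.39344e-08 s.
t_prop = 13000/199000000 = 6.53266e-05 s; RTT = 0.000130653 s.
Cycle = t_tx + RTT = 0.000130737 s.
Utilization = t_tx / cycle = 8.39344e-08/0.000130737 = 0.06420 %.

0.06420 %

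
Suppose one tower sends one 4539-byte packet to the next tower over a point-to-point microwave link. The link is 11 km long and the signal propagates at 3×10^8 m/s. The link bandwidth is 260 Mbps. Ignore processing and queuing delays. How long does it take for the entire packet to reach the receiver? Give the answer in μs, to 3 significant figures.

L = 4539 × 8 = 36312 bits.
Transmission delay = L/R = 36312 / 260000000 = 139.662 μs.
Propagation delay = d/s = 11000 m / 300000000 m/s = 36.6667 μs.
Total = 176 μs.

176 μs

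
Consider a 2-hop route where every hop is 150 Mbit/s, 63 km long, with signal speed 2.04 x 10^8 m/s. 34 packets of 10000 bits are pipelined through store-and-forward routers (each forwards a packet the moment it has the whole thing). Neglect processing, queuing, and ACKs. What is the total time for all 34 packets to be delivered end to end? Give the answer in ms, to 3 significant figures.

Per-hop transmission t_tx = L/R = 10000/150000000 = 0.0666667 ms.
Per-hop propagation t_prop = 63000/204000000 = 0.308824 ms.
Pipeline fill: first packet needs 2·t_tx to clear all hops; remaining 33 packets each add one t_tx.
Total = (2+34-1)·t_tx + 2·t_prop = 35·0.0666667 + 2·0.308824 = 2.95 ms.

2.95 ms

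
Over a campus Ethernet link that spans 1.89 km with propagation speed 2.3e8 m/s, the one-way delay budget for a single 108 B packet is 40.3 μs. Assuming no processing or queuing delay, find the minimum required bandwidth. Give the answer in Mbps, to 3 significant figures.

26.9 Mbps

L = 864 bits.
Propagation delay = 1890 / 2.3e+08 = 8.21739 μs.
Transmission budget = 40.3 − 8.21739 = 32.0826 μs.
R ≥ L / t_tx = 864 bits / 3.20826e-05 s = 26.9 Mbps.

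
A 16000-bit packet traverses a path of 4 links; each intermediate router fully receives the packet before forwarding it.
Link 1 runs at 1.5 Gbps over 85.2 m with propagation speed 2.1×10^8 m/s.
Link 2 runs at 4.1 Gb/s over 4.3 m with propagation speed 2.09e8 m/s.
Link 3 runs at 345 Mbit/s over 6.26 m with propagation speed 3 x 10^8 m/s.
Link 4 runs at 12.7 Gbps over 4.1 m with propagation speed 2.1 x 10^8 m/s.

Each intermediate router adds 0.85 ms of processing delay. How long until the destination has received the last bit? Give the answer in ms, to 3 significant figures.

Transmission delays (L/R per hop): 0.0106667, 0.00390244, 0.0463768, 0.00125984 ms; sum = 0.0622058 ms.
Propagation delays (d/s per hop): 0.000405714, 2.05742e-05, 2.08667e-05, 1.95238e-05 ms; sum = 0.000466679 ms.
Processing at 3 router(s): 3 × 0.85 ms = 2.55 ms.
End-to-end = 2.61 ms.

2.61 ms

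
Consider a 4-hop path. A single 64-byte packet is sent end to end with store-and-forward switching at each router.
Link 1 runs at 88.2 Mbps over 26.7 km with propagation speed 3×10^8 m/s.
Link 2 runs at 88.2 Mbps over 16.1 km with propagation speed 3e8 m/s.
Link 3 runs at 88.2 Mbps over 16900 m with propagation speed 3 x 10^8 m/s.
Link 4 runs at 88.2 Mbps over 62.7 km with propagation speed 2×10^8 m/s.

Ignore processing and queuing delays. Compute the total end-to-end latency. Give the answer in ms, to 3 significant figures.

0.536 ms

L = 64 × 8 = 512 bits.
Transmission delay per hop = L/R = 512/88200000 = 0.00580499 ms; 4 hops → 0.02322 ms.
Propagation delays (d/s per hop): 0.089, 0.0536667, 0.0563333, 0.3135 ms; sum = 0.5125 ms.
End-to-end = 0.536 ms.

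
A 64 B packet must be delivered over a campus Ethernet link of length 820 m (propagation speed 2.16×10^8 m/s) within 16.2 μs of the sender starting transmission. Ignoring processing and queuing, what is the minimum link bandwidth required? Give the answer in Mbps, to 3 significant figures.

41.3 Mbps

L = 512 bits.
Propagation delay = 820 / 216000000 = 3.7963 μs.
Transmission budget = 16.2 − 3.7963 = 12.4037 μs.
R ≥ L / t_tx = 512 bits / 1.24037e-05 s = 41.3 Mbps.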